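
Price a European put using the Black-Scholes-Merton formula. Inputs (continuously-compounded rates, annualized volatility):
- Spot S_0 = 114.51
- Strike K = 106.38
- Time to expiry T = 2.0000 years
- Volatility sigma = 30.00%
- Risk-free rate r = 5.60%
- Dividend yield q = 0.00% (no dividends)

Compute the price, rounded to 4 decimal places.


Answer: Price = 9.5354

Derivation:
d1 = (ln(S/K) + (r - q + 0.5*sigma^2) * T) / (sigma * sqrt(T)) = 0.64970047
d2 = d1 - sigma * sqrt(T) = 0.22543640
exp(-rT) = 0.89404426; exp(-qT) = 1.00000000
P = K * exp(-rT) * N(-d2) - S_0 * exp(-qT) * N(-d1)
N(-d1) = 0.25794286; N(-d2) = 0.41081990
P = 106.3800 * 0.89404426 * 0.41081990 - 114.5100 * 1.00000000 * 0.25794286 = 9.5354


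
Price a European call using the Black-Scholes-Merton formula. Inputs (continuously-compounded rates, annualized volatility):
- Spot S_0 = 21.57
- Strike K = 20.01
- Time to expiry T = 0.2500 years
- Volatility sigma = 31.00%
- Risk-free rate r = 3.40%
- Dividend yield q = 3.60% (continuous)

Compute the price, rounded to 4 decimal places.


Answer: Price = 2.1853

Derivation:
d1 = (ln(S/K) + (r - q + 0.5*sigma^2) * T) / (sigma * sqrt(T)) = 0.55860524
d2 = d1 - sigma * sqrt(T) = 0.40360524
exp(-rT) = 0.99153602; exp(-qT) = 0.99104038
C = S_0 * exp(-qT) * N(d1) - K * exp(-rT) * N(d2)
N(d1) = 0.71178442; N(d2) = 0.65674848
C = 21.5700 * 0.99104038 * 0.71178442 - 20.0100 * 0.99153602 * 0.65674848 = 2.1853


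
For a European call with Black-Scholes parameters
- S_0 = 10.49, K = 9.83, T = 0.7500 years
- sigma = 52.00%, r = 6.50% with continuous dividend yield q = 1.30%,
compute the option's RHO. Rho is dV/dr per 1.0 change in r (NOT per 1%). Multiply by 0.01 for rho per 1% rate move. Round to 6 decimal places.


d1 = 0.4560700470; d2 = 0.0057368371
phi(d1) = 0.3595368955; exp(-qT) = 0.9902973771; exp(-rT) = 0.9524192047
N(d2) = 0.5022886543
Rho = K*T*exp(-rT)*N(d2) = 9.8300 * 0.7500 * 0.9524192047 * 0.5022886543 = 3.526926

Answer: Rho = 3.526926


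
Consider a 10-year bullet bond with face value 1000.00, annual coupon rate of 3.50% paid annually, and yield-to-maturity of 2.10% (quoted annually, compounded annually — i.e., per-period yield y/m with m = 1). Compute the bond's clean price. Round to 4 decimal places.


Coupon per period c = face * coupon_rate / m = 35.000000
Periods per year m = 1; per-period yield y/m = 0.021000
Number of cashflows N = 10
Cashflows (t years, CF_t, discount factor 1/(1+y/m)^(m*t), PV):
  t = 1.0000: CF_t = 35.000000, DF = 0.979432, PV = 34.280118
  t = 2.0000: CF_t = 35.000000, DF = 0.959287, PV = 33.575042
  t = 3.0000: CF_t = 35.000000, DF = 0.939556, PV = 32.884468
  t = 4.0000: CF_t = 35.000000, DF = 0.920231, PV = 32.208098
  t = 5.0000: CF_t = 35.000000, DF = 0.901304, PV = 31.545639
  t = 6.0000: CF_t = 35.000000, DF = 0.882766, PV = 30.896806
  t = 7.0000: CF_t = 35.000000, DF = 0.864609, PV = 30.261319
  t = 8.0000: CF_t = 35.000000, DF = 0.846826, PV = 29.638902
  t = 9.0000: CF_t = 35.000000, DF = 0.829408, PV = 29.029287
  t = 10.0000: CF_t = 1035.000000, DF = 0.812349, PV = 840.781077
Price P = sum_t PV_t = 1125.100755

Answer: Price = 1125.1008


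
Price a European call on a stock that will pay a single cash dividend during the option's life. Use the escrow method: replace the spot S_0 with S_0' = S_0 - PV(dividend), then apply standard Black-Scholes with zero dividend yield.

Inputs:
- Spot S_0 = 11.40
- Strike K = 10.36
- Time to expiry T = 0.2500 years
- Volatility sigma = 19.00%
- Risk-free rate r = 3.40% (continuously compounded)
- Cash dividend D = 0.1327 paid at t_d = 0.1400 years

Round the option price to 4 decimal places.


PV(D) = D * exp(-r * t_d) = 0.1327 * 0.99525131 = 0.13206985
S_0' = S_0 - PV(D) = 11.4000 - 0.13206985 = 11.26793015
d1 = (ln(S_0'/K) + (r + sigma^2/2)*T) / (sigma*sqrt(T)) = 1.02127278
d2 = d1 - sigma*sqrt(T) = 0.92627278
exp(-rT) = 0.99153602
N(d1) = 0.84643739; N(d2) = 0.82284788
C = S_0' * N(d1) - K * exp(-rT) * N(d2) = 11.26793015 * 0.84643739 - 10.3600 * 0.99153602 * 0.82284788 = 1.0850

Answer: Price = 1.0850


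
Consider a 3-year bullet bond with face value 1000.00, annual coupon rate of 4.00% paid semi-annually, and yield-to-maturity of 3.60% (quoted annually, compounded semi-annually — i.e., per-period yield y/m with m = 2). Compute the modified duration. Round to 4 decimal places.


Coupon per period c = face * coupon_rate / m = 20.000000
Periods per year m = 2; per-period yield y/m = 0.018000
Number of cashflows N = 6
Cashflows (t years, CF_t, discount factor 1/(1+y/m)^(m*t), PV):
  t = 0.5000: CF_t = 20.000000, DF = 0.982318, PV = 19.646365
  t = 1.0000: CF_t = 20.000000, DF = 0.964949, PV = 19.298984
  t = 1.5000: CF_t = 20.000000, DF = 0.947887, PV = 18.957744
  t = 2.0000: CF_t = 20.000000, DF = 0.931127, PV = 18.622539
  t = 2.5000: CF_t = 20.000000, DF = 0.914663, PV = 18.293260
  t = 3.0000: CF_t = 1020.000000, DF = 0.898490, PV = 916.459978
Price P = sum_t PV_t = 1011.278870
First compute Macaulay numerator sum_t t * PV_t:
  t * PV_t at t = 0.5000: 9.823183
  t * PV_t at t = 1.0000: 19.298984
  t * PV_t at t = 1.5000: 28.436616
  t * PV_t at t = 2.0000: 37.245077
  t * PV_t at t = 2.5000: 45.733150
  t * PV_t at t = 3.0000: 2749.379933
Macaulay duration D = 2889.916943 / 1011.278870 = 2.857685
Modified duration = D / (1 + y/m) = 2.857685 / (1 + 0.018000) = 2.807157

Answer: Modified duration = 2.8072


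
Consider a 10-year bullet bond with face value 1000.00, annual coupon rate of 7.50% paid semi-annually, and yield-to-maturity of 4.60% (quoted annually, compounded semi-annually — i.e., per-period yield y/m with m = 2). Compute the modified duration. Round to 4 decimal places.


Coupon per period c = face * coupon_rate / m = 37.500000
Periods per year m = 2; per-period yield y/m = 0.023000
Number of cashflows N = 20
Cashflows (t years, CF_t, discount factor 1/(1+y/m)^(m*t), PV):
  t = 0.5000: CF_t = 37.500000, DF = 0.977517, PV = 36.656891
  t = 1.0000: CF_t = 37.500000, DF = 0.955540, PV = 35.832739
  t = 1.5000: CF_t = 37.500000, DF = 0.934056, PV = 35.027115
  t = 2.0000: CF_t = 37.500000, DF = 0.913056, PV = 34.239604
  t = 2.5000: CF_t = 37.500000, DF = 0.892528, PV = 33.469799
  t = 3.0000: CF_t = 37.500000, DF = 0.872461, PV = 32.717301
  t = 3.5000: CF_t = 37.500000, DF = 0.852846, PV = 31.981721
  t = 4.0000: CF_t = 37.500000, DF = 0.833671, PV = 31.262679
  t = 4.5000: CF_t = 37.500000, DF = 0.814928, PV = 30.559804
  t = 5.0000: CF_t = 37.500000, DF = 0.796606, PV = 29.872731
  t = 5.5000: CF_t = 37.500000, DF = 0.778696, PV = 29.201106
  t = 6.0000: CF_t = 37.500000, DF = 0.761189, PV = 28.544580
  t = 6.5000: CF_t = 37.500000, DF = 0.744075, PV = 27.902816
  t = 7.0000: CF_t = 37.500000, DF = 0.727346, PV = 27.275480
  t = 7.5000: CF_t = 37.500000, DF = 0.710993, PV = 26.662248
  t = 8.0000: CF_t = 37.500000, DF = 0.695008, PV = 26.062803
  t = 8.5000: CF_t = 37.500000, DF = 0.679382, PV = 25.476836
  t = 9.0000: CF_t = 37.500000, DF = 0.664108, PV = 24.904043
  t = 9.5000: CF_t = 37.500000, DF = 0.649177, PV = 24.344128
  t = 10.0000: CF_t = 1037.500000, DF = 0.634581, PV = 658.378183
Price P = sum_t PV_t = 1230.372607
First compute Macaulay numerator sum_t t * PV_t:
  t * PV_t at t = 0.5000: 18.328446
  t * PV_t at t = 1.0000: 35.832739
  t * PV_t at t = 1.5000: 52.540672
  t * PV_t at t = 2.0000: 68.479208
  t * PV_t at t = 2.5000: 83.674497
  t * PV_t at t = 3.0000: 98.151902
  t * PV_t at t = 3.5000: 111.936024
  t * PV_t at t = 4.0000: 125.050718
  t * PV_t at t = 4.5000: 137.519118
  t * PV_t at t = 5.0000: 149.363656
  t * PV_t at t = 5.5000: 160.606082
  t * PV_t at t = 6.0000: 171.267482
  t * PV_t at t = 6.5000: 181.368302
  t * PV_t at t = 7.0000: 190.928357
  t * PV_t at t = 7.5000: 199.966859
  t * PV_t at t = 8.0000: 208.502427
  t * PV_t at t = 8.5000: 216.553108
  t * PV_t at t = 9.0000: 224.136389
  t * PV_t at t = 9.5000: 231.269218
  t * PV_t at t = 10.0000: 6583.781832
Macaulay duration D = 9249.257035 / 1230.372607 = 7.517444
Modified duration = D / (1 + y/m) = 7.517444 / (1 + 0.023000) = 7.348430

Answer: Modified duration = 7.3484


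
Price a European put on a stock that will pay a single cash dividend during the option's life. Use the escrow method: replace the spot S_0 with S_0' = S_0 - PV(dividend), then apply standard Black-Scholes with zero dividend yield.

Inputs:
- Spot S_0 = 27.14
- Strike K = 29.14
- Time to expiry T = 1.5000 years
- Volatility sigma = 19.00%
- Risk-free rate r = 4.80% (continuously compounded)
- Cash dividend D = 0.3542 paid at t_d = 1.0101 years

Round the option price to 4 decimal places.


Answer: Price = 2.6567

Derivation:
PV(D) = D * exp(-r * t_d) = 0.3542 * 0.95267182 = 0.33743636
S_0' = S_0 - PV(D) = 27.1400 - 0.33743636 = 26.80256364
d1 = (ln(S_0'/K) + (r + sigma^2/2)*T) / (sigma*sqrt(T)) = 0.06644022
d2 = d1 - sigma*sqrt(T) = -0.16626131
exp(-rT) = 0.93053090
N(-d1) = 0.47351368; N(-d2) = 0.56602434
P = K * exp(-rT) * N(-d2) - S_0' * N(-d1) = 29.1400 * 0.93053090 * 0.56602434 - 26.80256364 * 0.47351368 = 2.6567


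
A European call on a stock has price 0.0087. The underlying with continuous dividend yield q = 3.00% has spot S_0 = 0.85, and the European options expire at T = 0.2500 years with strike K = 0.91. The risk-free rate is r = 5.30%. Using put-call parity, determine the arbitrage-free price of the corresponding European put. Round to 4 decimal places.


Answer: Put price = 0.0631

Derivation:
Put-call parity: C - P = S_0 * exp(-qT) - K * exp(-rT).
S_0 * exp(-qT) = 0.8500 * 0.99252805 = 0.84364885
K * exp(-rT) = 0.9100 * 0.98683739 = 0.89802203
P = C - S*exp(-qT) + K*exp(-rT)
P = 0.0087 - 0.84364885 + 0.89802203 = 0.0631


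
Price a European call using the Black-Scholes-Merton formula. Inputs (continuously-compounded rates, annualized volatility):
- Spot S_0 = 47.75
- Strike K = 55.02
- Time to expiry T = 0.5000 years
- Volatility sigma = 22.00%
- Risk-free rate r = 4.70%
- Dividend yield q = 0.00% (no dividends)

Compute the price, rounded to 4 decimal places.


Answer: Price = 1.0143

Derivation:
d1 = (ln(S/K) + (r - q + 0.5*sigma^2) * T) / (sigma * sqrt(T)) = -0.68215034
d2 = d1 - sigma * sqrt(T) = -0.83771383
exp(-rT) = 0.97677397; exp(-qT) = 1.00000000
C = S_0 * exp(-qT) * N(d1) - K * exp(-rT) * N(d2)
N(d1) = 0.24757195; N(d2) = 0.20109572
C = 47.7500 * 1.00000000 * 0.24757195 - 55.0200 * 0.97677397 * 0.20109572 = 1.0143


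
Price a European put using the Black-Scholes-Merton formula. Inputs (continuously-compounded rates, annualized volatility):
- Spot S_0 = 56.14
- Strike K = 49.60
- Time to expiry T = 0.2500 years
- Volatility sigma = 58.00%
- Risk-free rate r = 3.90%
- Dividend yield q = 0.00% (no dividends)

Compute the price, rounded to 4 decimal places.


Answer: Price = 3.1842

Derivation:
d1 = (ln(S/K) + (r - q + 0.5*sigma^2) * T) / (sigma * sqrt(T)) = 0.60571634
d2 = d1 - sigma * sqrt(T) = 0.31571634
exp(-rT) = 0.99029738; exp(-qT) = 1.00000000
P = K * exp(-rT) * N(-d2) - S_0 * exp(-qT) * N(-d1)
N(-d1) = 0.27235157; N(-d2) = 0.37610891
P = 49.6000 * 0.99029738 * 0.37610891 - 56.1400 * 1.00000000 * 0.27235157 = 3.1842


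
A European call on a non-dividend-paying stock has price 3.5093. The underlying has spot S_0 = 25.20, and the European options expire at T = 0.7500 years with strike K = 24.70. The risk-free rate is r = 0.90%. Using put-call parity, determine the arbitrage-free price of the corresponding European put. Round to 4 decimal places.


Answer: Put price = 2.8431

Derivation:
Put-call parity: C - P = S_0 * exp(-qT) - K * exp(-rT).
S_0 * exp(-qT) = 25.2000 * 1.00000000 = 25.20000000
K * exp(-rT) = 24.7000 * 0.99327273 = 24.53383643
P = C - S*exp(-qT) + K*exp(-rT)
P = 3.5093 - 25.20000000 + 24.53383643 = 2.8431


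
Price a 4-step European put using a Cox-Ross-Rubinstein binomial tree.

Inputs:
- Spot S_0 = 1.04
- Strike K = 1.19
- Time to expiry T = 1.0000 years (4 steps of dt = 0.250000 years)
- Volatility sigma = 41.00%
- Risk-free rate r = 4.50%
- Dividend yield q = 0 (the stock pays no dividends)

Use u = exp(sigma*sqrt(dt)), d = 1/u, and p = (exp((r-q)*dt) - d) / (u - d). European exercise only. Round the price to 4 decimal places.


Answer: Price = V(0,0) = 0.2369

Derivation:
dt = T/N = 0.250000
u = exp(sigma*sqrt(dt)) = 1.227525; d = 1/u = 0.814647
p = (exp((r-q)*dt) - d) / (u - d) = 0.476330
Discount per step: exp(-r*dt) = 0.988813
Stock lattice S(k, i) with i counting down-moves:
  k=0: S(0,0) = 1.0400
  k=1: S(1,0) = 1.2766; S(1,1) = 0.8472
  k=2: S(2,0) = 1.5671; S(2,1) = 1.0400; S(2,2) = 0.6902
  k=3: S(3,0) = 1.9236; S(3,1) = 1.2766; S(3,2) = 0.8472; S(3,3) = 0.5623
  k=4: S(4,0) = 2.3613; S(4,1) = 1.5671; S(4,2) = 1.0400; S(4,3) = 0.6902; S(4,4) = 0.4580
Terminal payoffs V(N, i) = max(K - S_T, 0):
  V(4,0) = 0.000000; V(4,1) = 0.000000; V(4,2) = 0.150000; V(4,3) = 0.499804; V(4,4) = 0.731951
Backward induction: V(k, i) = exp(-r*dt) * [p * V(k+1, i) + (1-p) * V(k+1, i+1)].
  V(3,0) = exp(-r*dt) * [p*0.000000 + (1-p)*0.000000] = 0.000000
  V(3,1) = exp(-r*dt) * [p*0.000000 + (1-p)*0.150000] = 0.077672
  V(3,2) = exp(-r*dt) * [p*0.150000 + (1-p)*0.499804] = 0.329454
  V(3,3) = exp(-r*dt) * [p*0.499804 + (1-p)*0.731951] = 0.614421
  V(2,0) = exp(-r*dt) * [p*0.000000 + (1-p)*0.077672] = 0.040219
  V(2,1) = exp(-r*dt) * [p*0.077672 + (1-p)*0.329454] = 0.207179
  V(2,2) = exp(-r*dt) * [p*0.329454 + (1-p)*0.614421] = 0.473328
  V(1,0) = exp(-r*dt) * [p*0.040219 + (1-p)*0.207179] = 0.126223
  V(1,1) = exp(-r*dt) * [p*0.207179 + (1-p)*0.473328] = 0.342676
  V(0,0) = exp(-r*dt) * [p*0.126223 + (1-p)*0.342676] = 0.236893


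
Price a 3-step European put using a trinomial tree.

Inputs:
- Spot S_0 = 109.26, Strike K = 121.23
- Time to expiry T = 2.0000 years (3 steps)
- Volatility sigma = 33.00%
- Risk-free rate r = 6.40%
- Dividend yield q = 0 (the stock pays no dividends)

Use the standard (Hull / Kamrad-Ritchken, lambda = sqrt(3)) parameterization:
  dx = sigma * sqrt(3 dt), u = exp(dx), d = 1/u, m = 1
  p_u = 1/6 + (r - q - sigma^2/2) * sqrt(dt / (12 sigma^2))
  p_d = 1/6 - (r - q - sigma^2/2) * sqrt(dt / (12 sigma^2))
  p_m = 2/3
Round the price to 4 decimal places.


dt = T/N = 0.666667; dx = sigma*sqrt(3*dt) = 0.466690
u = exp(dx) = 1.594708; d = 1/u = 0.627074
p_u = 0.173488, p_m = 0.666667, p_d = 0.159846
Discount per step: exp(-r*dt) = 0.958231
Stock lattice S(k, j) with j the centered position index:
  k=0: S(0,+0) = 109.2600
  k=1: S(1,-1) = 68.5141; S(1,+0) = 109.2600; S(1,+1) = 174.2378
  k=2: S(2,-2) = 42.9634; S(2,-1) = 68.5141; S(2,+0) = 109.2600; S(2,+1) = 174.2378; S(2,+2) = 277.8583
  k=3: S(3,-3) = 26.9413; S(3,-2) = 42.9634; S(3,-1) = 68.5141; S(3,+0) = 109.2600; S(3,+1) = 174.2378; S(3,+2) = 277.8583; S(3,+3) = 443.1028
Terminal payoffs V(N, j) = max(K - S_T, 0):
  V(3,-3) = 94.288740; V(3,-2) = 78.266565; V(3,-1) = 52.715878; V(3,+0) = 11.970000; V(3,+1) = 0.000000; V(3,+2) = 0.000000; V(3,+3) = 0.000000
Backward induction: V(k, j) = exp(-r*dt) * [p_u * V(k+1, j+1) + p_m * V(k+1, j) + p_d * V(k+1, j-1)]
  V(2,-2) = exp(-r*dt) * [p_u*52.715878 + p_m*78.266565 + p_d*94.288740] = 73.203949
  V(2,-1) = exp(-r*dt) * [p_u*11.970000 + p_m*52.715878 + p_d*78.266565] = 47.653900
  V(2,+0) = exp(-r*dt) * [p_u*0.000000 + p_m*11.970000 + p_d*52.715878] = 15.721117
  V(2,+1) = exp(-r*dt) * [p_u*0.000000 + p_m*0.000000 + p_d*11.970000] = 1.833432
  V(2,+2) = exp(-r*dt) * [p_u*0.000000 + p_m*0.000000 + p_d*0.000000] = 0.000000
  V(1,-1) = exp(-r*dt) * [p_u*15.721117 + p_m*47.653900 + p_d*73.203949] = 44.268359
  V(1,+0) = exp(-r*dt) * [p_u*1.833432 + p_m*15.721117 + p_d*47.653900] = 17.646862
  V(1,+1) = exp(-r*dt) * [p_u*0.000000 + p_m*1.833432 + p_d*15.721117] = 3.579221
  V(0,+0) = exp(-r*dt) * [p_u*3.579221 + p_m*17.646862 + p_d*44.268359] = 18.648730

Answer: Price = V(0,0) = 18.6487


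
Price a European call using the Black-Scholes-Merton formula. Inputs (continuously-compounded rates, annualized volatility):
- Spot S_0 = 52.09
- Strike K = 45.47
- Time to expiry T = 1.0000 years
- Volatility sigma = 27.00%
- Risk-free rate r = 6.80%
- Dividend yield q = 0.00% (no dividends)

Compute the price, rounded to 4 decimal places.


Answer: Price = 11.2514

Derivation:
d1 = (ln(S/K) + (r - q + 0.5*sigma^2) * T) / (sigma * sqrt(T)) = 0.89026009
d2 = d1 - sigma * sqrt(T) = 0.62026009
exp(-rT) = 0.93426047; exp(-qT) = 1.00000000
C = S_0 * exp(-qT) * N(d1) - K * exp(-rT) * N(d2)
N(d1) = 0.81333688; N(d2) = 0.73245672
C = 52.0900 * 1.00000000 * 0.81333688 - 45.4700 * 0.93426047 * 0.73245672 = 11.2514


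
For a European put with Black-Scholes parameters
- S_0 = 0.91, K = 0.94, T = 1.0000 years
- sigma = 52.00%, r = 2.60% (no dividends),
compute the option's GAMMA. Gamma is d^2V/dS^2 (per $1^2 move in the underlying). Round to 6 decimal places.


Answer: Gamma = 0.817618

Derivation:
d1 = 0.2476244697; d2 = -0.2723755303
phi(d1) = 0.3868967288; exp(-qT) = 1.0000000000; exp(-rT) = 0.9743350896
Gamma = exp(-qT) * phi(d1) / (S * sigma * sqrt(T)) = 1.0000000000 * 0.3868967288 / (0.9100 * 0.5200 * 1.0000000000) = 0.817618


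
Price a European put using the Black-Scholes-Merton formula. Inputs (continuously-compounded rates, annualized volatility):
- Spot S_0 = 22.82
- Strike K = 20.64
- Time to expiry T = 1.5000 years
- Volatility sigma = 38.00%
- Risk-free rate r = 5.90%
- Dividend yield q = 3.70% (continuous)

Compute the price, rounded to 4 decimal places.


Answer: Price = 2.5252

Derivation:
d1 = (ln(S/K) + (r - q + 0.5*sigma^2) * T) / (sigma * sqrt(T)) = 0.51934856
d2 = d1 - sigma * sqrt(T) = 0.05394551
exp(-rT) = 0.91530311; exp(-qT) = 0.94601202
P = K * exp(-rT) * N(-d2) - S_0 * exp(-qT) * N(-d1)
N(-d1) = 0.30175885; N(-d2) = 0.47848929
P = 20.6400 * 0.91530311 * 0.47848929 - 22.8200 * 0.94601202 * 0.30175885 = 2.5252


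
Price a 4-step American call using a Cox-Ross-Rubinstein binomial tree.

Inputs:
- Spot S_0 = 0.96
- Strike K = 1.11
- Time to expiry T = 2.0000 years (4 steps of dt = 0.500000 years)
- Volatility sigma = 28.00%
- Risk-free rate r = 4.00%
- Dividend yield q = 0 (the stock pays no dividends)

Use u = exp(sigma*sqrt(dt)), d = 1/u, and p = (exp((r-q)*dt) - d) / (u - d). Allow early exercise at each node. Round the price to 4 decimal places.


dt = T/N = 0.500000
u = exp(sigma*sqrt(dt)) = 1.218950; d = 1/u = 0.820378
p = (exp((r-q)*dt) - d) / (u - d) = 0.501348
Discount per step: exp(-r*dt) = 0.980199
Stock lattice S(k, i) with i counting down-moves:
  k=0: S(0,0) = 0.9600
  k=1: S(1,0) = 1.1702; S(1,1) = 0.7876
  k=2: S(2,0) = 1.4264; S(2,1) = 0.9600; S(2,2) = 0.6461
  k=3: S(3,0) = 1.7387; S(3,1) = 1.1702; S(3,2) = 0.7876; S(3,3) = 0.5300
  k=4: S(4,0) = 2.1194; S(4,1) = 1.4264; S(4,2) = 0.9600; S(4,3) = 0.6461; S(4,4) = 0.4348
Terminal payoffs V(N, i) = max(S_T - K, 0):
  V(4,0) = 1.009410; V(4,1) = 0.316406; V(4,2) = 0.000000; V(4,3) = 0.000000; V(4,4) = 0.000000
Backward induction: V(k, i) = exp(-r*dt) * [p * V(k+1, i) + (1-p) * V(k+1, i+1)]; then take max(V_cont, immediate exercise) for American.
  V(3,0) = exp(-r*dt) * [p*1.009410 + (1-p)*0.316406] = 0.650697; exercise = 0.628717; V(3,0) = max -> 0.650697
  V(3,1) = exp(-r*dt) * [p*0.316406 + (1-p)*0.000000] = 0.155488; exercise = 0.060192; V(3,1) = max -> 0.155488
  V(3,2) = exp(-r*dt) * [p*0.000000 + (1-p)*0.000000] = 0.000000; exercise = 0.000000; V(3,2) = max -> 0.000000
  V(3,3) = exp(-r*dt) * [p*0.000000 + (1-p)*0.000000] = 0.000000; exercise = 0.000000; V(3,3) = max -> 0.000000
  V(2,0) = exp(-r*dt) * [p*0.650697 + (1-p)*0.155488] = 0.395765; exercise = 0.316406; V(2,0) = max -> 0.395765
  V(2,1) = exp(-r*dt) * [p*0.155488 + (1-p)*0.000000] = 0.076410; exercise = 0.000000; V(2,1) = max -> 0.076410
  V(2,2) = exp(-r*dt) * [p*0.000000 + (1-p)*0.000000] = 0.000000; exercise = 0.000000; V(2,2) = max -> 0.000000
  V(1,0) = exp(-r*dt) * [p*0.395765 + (1-p)*0.076410] = 0.231835; exercise = 0.060192; V(1,0) = max -> 0.231835
  V(1,1) = exp(-r*dt) * [p*0.076410 + (1-p)*0.000000] = 0.037550; exercise = 0.000000; V(1,1) = max -> 0.037550
  V(0,0) = exp(-r*dt) * [p*0.231835 + (1-p)*0.037550] = 0.132282; exercise = 0.000000; V(0,0) = max -> 0.132282

Answer: Price = V(0,0) = 0.1323


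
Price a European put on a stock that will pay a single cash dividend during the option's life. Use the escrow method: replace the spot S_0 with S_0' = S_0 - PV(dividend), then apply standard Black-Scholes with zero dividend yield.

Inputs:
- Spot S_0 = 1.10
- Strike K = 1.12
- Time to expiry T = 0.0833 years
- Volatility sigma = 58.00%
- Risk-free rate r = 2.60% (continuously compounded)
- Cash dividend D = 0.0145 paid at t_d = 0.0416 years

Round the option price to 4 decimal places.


Answer: Price = 0.0906

Derivation:
PV(D) = D * exp(-r * t_d) = 0.0145 * 0.99891898 = 0.01448433
S_0' = S_0 - PV(D) = 1.1000 - 0.01448433 = 1.08551567
d1 = (ln(S_0'/K) + (r + sigma^2/2)*T) / (sigma*sqrt(T)) = -0.09018427
d2 = d1 - sigma*sqrt(T) = -0.25758236
exp(-rT) = 0.99783654
N(-d1) = 0.53592961; N(-d2) = 0.60163538
P = K * exp(-rT) * N(-d2) - S_0' * N(-d1) = 1.1200 * 0.99783654 * 0.60163538 - 1.08551567 * 0.53592961 = 0.0906


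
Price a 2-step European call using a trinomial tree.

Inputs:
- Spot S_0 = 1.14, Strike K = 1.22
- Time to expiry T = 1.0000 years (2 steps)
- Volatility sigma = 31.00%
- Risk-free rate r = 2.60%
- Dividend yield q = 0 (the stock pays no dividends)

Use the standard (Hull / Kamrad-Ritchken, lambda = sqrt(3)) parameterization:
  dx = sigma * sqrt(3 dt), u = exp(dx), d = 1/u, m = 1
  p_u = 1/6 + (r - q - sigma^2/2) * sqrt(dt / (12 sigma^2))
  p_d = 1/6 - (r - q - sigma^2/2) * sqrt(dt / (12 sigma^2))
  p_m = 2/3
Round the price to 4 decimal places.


Answer: Price = V(0,0) = 0.1157

Derivation:
dt = T/N = 0.500000; dx = sigma*sqrt(3*dt) = 0.379671
u = exp(dx) = 1.461803; d = 1/u = 0.684086
p_u = 0.152148, p_m = 0.666667, p_d = 0.181186
Discount per step: exp(-r*dt) = 0.987084
Stock lattice S(k, j) with j the centered position index:
  k=0: S(0,+0) = 1.1400
  k=1: S(1,-1) = 0.7799; S(1,+0) = 1.1400; S(1,+1) = 1.6665
  k=2: S(2,-2) = 0.5335; S(2,-1) = 0.7799; S(2,+0) = 1.1400; S(2,+1) = 1.6665; S(2,+2) = 2.4360
Terminal payoffs V(N, j) = max(S_T - K, 0):
  V(2,-2) = 0.000000; V(2,-1) = 0.000000; V(2,+0) = 0.000000; V(2,+1) = 0.446456; V(2,+2) = 1.216031
Backward induction: V(k, j) = exp(-r*dt) * [p_u * V(k+1, j+1) + p_m * V(k+1, j) + p_d * V(k+1, j-1)]
  V(1,-1) = exp(-r*dt) * [p_u*0.000000 + p_m*0.000000 + p_d*0.000000] = 0.000000
  V(1,+0) = exp(-r*dt) * [p_u*0.446456 + p_m*0.000000 + p_d*0.000000] = 0.067050
  V(1,+1) = exp(-r*dt) * [p_u*1.216031 + p_m*0.446456 + p_d*0.000000] = 0.476419
  V(0,+0) = exp(-r*dt) * [p_u*0.476419 + p_m*0.067050 + p_d*0.000000] = 0.115672


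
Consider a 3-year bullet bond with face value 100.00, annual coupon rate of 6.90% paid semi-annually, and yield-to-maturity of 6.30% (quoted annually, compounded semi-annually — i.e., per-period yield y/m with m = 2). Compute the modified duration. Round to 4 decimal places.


Coupon per period c = face * coupon_rate / m = 3.450000
Periods per year m = 2; per-period yield y/m = 0.031500
Number of cashflows N = 6
Cashflows (t years, CF_t, discount factor 1/(1+y/m)^(m*t), PV):
  t = 0.5000: CF_t = 3.450000, DF = 0.969462, PV = 3.344644
  t = 1.0000: CF_t = 3.450000, DF = 0.939856, PV = 3.242505
  t = 1.5000: CF_t = 3.450000, DF = 0.911155, PV = 3.143485
  t = 2.0000: CF_t = 3.450000, DF = 0.883330, PV = 3.047489
  t = 2.5000: CF_t = 3.450000, DF = 0.856355, PV = 2.954425
  t = 3.0000: CF_t = 103.450000, DF = 0.830204, PV = 85.884561
Price P = sum_t PV_t = 101.617109
First compute Macaulay numerator sum_t t * PV_t:
  t * PV_t at t = 0.5000: 1.672322
  t * PV_t at t = 1.0000: 3.242505
  t * PV_t at t = 1.5000: 4.715228
  t * PV_t at t = 2.0000: 6.094978
  t * PV_t at t = 2.5000: 7.386062
  t * PV_t at t = 3.0000: 257.653684
Macaulay duration D = 280.764778 / 101.617109 = 2.762968
Modified duration = D / (1 + y/m) = 2.762968 / (1 + 0.031500) = 2.678592

Answer: Modified duration = 2.6786


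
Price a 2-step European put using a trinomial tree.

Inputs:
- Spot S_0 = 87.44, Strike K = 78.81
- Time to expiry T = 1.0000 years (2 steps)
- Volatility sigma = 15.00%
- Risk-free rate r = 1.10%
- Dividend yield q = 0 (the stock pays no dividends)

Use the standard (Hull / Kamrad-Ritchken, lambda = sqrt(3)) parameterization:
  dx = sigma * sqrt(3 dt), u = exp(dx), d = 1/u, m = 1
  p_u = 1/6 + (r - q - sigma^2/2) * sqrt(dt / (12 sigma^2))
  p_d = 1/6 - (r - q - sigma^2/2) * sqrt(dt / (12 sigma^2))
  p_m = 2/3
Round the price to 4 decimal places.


dt = T/N = 0.500000; dx = sigma*sqrt(3*dt) = 0.183712
u = exp(dx) = 1.201669; d = 1/u = 0.832176
p_u = 0.166326, p_m = 0.666667, p_d = 0.167007
Discount per step: exp(-r*dt) = 0.994515
Stock lattice S(k, j) with j the centered position index:
  k=0: S(0,+0) = 87.4400
  k=1: S(1,-1) = 72.7654; S(1,+0) = 87.4400; S(1,+1) = 105.0740
  k=2: S(2,-2) = 60.5536; S(2,-1) = 72.7654; S(2,+0) = 87.4400; S(2,+1) = 105.0740; S(2,+2) = 126.2642
Terminal payoffs V(N, j) = max(K - S_T, 0):
  V(2,-2) = 18.256372; V(2,-1) = 6.044560; V(2,+0) = 0.000000; V(2,+1) = 0.000000; V(2,+2) = 0.000000
Backward induction: V(k, j) = exp(-r*dt) * [p_u * V(k+1, j+1) + p_m * V(k+1, j) + p_d * V(k+1, j-1)]
  V(1,-1) = exp(-r*dt) * [p_u*0.000000 + p_m*6.044560 + p_d*18.256372] = 7.039821
  V(1,+0) = exp(-r*dt) * [p_u*0.000000 + p_m*0.000000 + p_d*6.044560] = 1.003946
  V(1,+1) = exp(-r*dt) * [p_u*0.000000 + p_m*0.000000 + p_d*0.000000] = 0.000000
  V(0,+0) = exp(-r*dt) * [p_u*0.000000 + p_m*1.003946 + p_d*7.039821] = 1.834876

Answer: Price = V(0,0) = 1.8349


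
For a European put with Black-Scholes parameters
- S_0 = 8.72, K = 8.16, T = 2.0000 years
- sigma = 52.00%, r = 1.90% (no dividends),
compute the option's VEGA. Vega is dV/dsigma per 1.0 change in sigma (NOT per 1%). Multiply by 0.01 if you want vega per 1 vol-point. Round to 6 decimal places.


Answer: Vega = 4.320601

Derivation:
d1 = 0.5096269090; d2 = -0.2257641435
phi(d1) = 0.3503585128; exp(-qT) = 1.0000000000; exp(-rT) = 0.9627129409
Vega = S * exp(-qT) * phi(d1) * sqrt(T) = 8.7200 * 1.0000000000 * 0.3503585128 * 1.4142135624 = 4.320601


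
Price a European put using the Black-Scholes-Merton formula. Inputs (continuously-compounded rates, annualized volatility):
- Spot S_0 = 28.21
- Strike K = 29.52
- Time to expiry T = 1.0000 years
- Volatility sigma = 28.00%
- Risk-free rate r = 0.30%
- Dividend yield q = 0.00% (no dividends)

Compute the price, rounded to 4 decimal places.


d1 = (ln(S/K) + (r - q + 0.5*sigma^2) * T) / (sigma * sqrt(T)) = -0.01139812
d2 = d1 - sigma * sqrt(T) = -0.29139812
exp(-rT) = 0.99700450; exp(-qT) = 1.00000000
P = K * exp(-rT) * N(-d2) - S_0 * exp(-qT) * N(-d1)
N(-d1) = 0.50454710; N(-d2) = 0.61462658
P = 29.5200 * 0.99700450 * 0.61462658 - 28.2100 * 1.00000000 * 0.50454710 = 3.8562

Answer: Price = 3.8562


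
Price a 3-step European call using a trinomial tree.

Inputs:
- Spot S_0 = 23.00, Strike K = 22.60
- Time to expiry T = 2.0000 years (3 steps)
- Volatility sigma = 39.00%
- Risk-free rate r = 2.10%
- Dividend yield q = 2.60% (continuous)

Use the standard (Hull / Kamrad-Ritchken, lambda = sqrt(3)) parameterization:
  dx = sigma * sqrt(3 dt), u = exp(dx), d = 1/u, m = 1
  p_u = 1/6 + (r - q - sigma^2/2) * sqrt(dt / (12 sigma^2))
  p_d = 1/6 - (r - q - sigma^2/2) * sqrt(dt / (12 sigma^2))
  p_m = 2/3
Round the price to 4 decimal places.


dt = T/N = 0.666667; dx = sigma*sqrt(3*dt) = 0.551543
u = exp(dx) = 1.735930; d = 1/u = 0.576060
p_u = 0.117683, p_m = 0.666667, p_d = 0.215650
Discount per step: exp(-r*dt) = 0.986098
Stock lattice S(k, j) with j the centered position index:
  k=0: S(0,+0) = 23.0000
  k=1: S(1,-1) = 13.2494; S(1,+0) = 23.0000; S(1,+1) = 39.9264
  k=2: S(2,-2) = 7.6324; S(2,-1) = 13.2494; S(2,+0) = 23.0000; S(2,+1) = 39.9264; S(2,+2) = 69.3094
  k=3: S(3,-3) = 4.3967; S(3,-2) = 7.6324; S(3,-1) = 13.2494; S(3,+0) = 23.0000; S(3,+1) = 39.9264; S(3,+2) = 69.3094; S(3,+3) = 120.3163
Terminal payoffs V(N, j) = max(S_T - K, 0):
  V(3,-3) = 0.000000; V(3,-2) = 0.000000; V(3,-1) = 0.000000; V(3,+0) = 0.400000; V(3,+1) = 17.326390; V(3,+2) = 46.709418; V(3,+3) = 97.716297
Backward induction: V(k, j) = exp(-r*dt) * [p_u * V(k+1, j+1) + p_m * V(k+1, j) + p_d * V(k+1, j-1)]
  V(2,-2) = exp(-r*dt) * [p_u*0.000000 + p_m*0.000000 + p_d*0.000000] = 0.000000
  V(2,-1) = exp(-r*dt) * [p_u*0.400000 + p_m*0.000000 + p_d*0.000000] = 0.046419
  V(2,+0) = exp(-r*dt) * [p_u*17.326390 + p_m*0.400000 + p_d*0.000000] = 2.273632
  V(2,+1) = exp(-r*dt) * [p_u*46.709418 + p_m*17.326390 + p_d*0.400000] = 16.895881
  V(2,+2) = exp(-r*dt) * [p_u*97.716297 + p_m*46.709418 + p_d*17.326390] = 45.730858
  V(1,-1) = exp(-r*dt) * [p_u*2.273632 + p_m*0.046419 + p_d*0.000000] = 0.294363
  V(1,+0) = exp(-r*dt) * [p_u*16.895881 + p_m*2.273632 + p_d*0.046419] = 3.465266
  V(1,+1) = exp(-r*dt) * [p_u*45.730858 + p_m*16.895881 + p_d*2.273632] = 16.897738
  V(0,+0) = exp(-r*dt) * [p_u*16.897738 + p_m*3.465266 + p_d*0.294363] = 4.301586

Answer: Price = V(0,0) = 4.3016


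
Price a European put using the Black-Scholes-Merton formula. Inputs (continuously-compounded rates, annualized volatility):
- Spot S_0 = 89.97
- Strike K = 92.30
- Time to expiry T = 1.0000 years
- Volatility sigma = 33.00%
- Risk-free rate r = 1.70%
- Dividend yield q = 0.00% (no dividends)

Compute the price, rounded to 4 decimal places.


d1 = (ln(S/K) + (r - q + 0.5*sigma^2) * T) / (sigma * sqrt(T)) = 0.13903679
d2 = d1 - sigma * sqrt(T) = -0.19096321
exp(-rT) = 0.98314368; exp(-qT) = 1.00000000
P = K * exp(-rT) * N(-d2) - S_0 * exp(-qT) * N(-d1)
N(-d1) = 0.44471054; N(-d2) = 0.57572279
P = 92.3000 * 0.98314368 * 0.57572279 - 89.9700 * 1.00000000 * 0.44471054 = 12.2329

Answer: Price = 12.2329


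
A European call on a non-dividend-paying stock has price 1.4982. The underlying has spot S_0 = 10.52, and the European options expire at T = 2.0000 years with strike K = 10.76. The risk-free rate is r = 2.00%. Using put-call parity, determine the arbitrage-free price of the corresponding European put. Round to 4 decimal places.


Answer: Put price = 1.3163

Derivation:
Put-call parity: C - P = S_0 * exp(-qT) - K * exp(-rT).
S_0 * exp(-qT) = 10.5200 * 1.00000000 = 10.52000000
K * exp(-rT) = 10.7600 * 0.96078944 = 10.33809437
P = C - S*exp(-qT) + K*exp(-rT)
P = 1.4982 - 10.52000000 + 10.33809437 = 1.3163


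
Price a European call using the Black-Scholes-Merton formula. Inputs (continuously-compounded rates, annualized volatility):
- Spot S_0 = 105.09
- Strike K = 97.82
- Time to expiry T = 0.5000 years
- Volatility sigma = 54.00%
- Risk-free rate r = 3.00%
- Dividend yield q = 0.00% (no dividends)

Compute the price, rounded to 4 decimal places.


d1 = (ln(S/K) + (r - q + 0.5*sigma^2) * T) / (sigma * sqrt(T)) = 0.41794743
d2 = d1 - sigma * sqrt(T) = 0.03610977
exp(-rT) = 0.98511194; exp(-qT) = 1.00000000
C = S_0 * exp(-qT) * N(d1) - K * exp(-rT) * N(d2)
N(d1) = 0.66200722; N(d2) = 0.51440258
C = 105.0900 * 1.00000000 * 0.66200722 - 97.8200 * 0.98511194 * 0.51440258 = 20.0006

Answer: Price = 20.0006


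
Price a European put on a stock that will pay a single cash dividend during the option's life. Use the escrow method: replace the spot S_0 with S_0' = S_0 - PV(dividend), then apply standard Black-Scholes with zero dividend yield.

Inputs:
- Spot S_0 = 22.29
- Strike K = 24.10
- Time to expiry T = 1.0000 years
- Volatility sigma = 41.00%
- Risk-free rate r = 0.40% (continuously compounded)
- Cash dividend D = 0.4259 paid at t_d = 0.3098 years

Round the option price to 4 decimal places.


Answer: Price = 4.8894

Derivation:
PV(D) = D * exp(-r * t_d) = 0.4259 * 0.99876157 = 0.42537255
S_0' = S_0 - PV(D) = 22.2900 - 0.42537255 = 21.86462745
d1 = (ln(S_0'/K) + (r + sigma^2/2)*T) / (sigma*sqrt(T)) = -0.02266267
d2 = d1 - sigma*sqrt(T) = -0.43266267
exp(-rT) = 0.99600799
N(-d1) = 0.50904032; N(-d2) = 0.66737007
P = K * exp(-rT) * N(-d2) - S_0' * N(-d1) = 24.1000 * 0.99600799 * 0.66737007 - 21.86462745 * 0.50904032 = 4.8894


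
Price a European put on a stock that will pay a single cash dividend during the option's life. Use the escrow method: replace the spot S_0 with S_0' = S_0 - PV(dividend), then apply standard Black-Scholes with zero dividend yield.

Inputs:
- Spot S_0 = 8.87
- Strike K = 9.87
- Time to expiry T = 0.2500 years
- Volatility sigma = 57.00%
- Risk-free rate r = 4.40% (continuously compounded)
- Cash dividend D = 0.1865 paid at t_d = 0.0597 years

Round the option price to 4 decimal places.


PV(D) = D * exp(-r * t_d) = 0.1865 * 0.99737665 = 0.18601074
S_0' = S_0 - PV(D) = 8.8700 - 0.18601074 = 8.68398926
d1 = (ln(S_0'/K) + (r + sigma^2/2)*T) / (sigma*sqrt(T)) = -0.26809242
d2 = d1 - sigma*sqrt(T) = -0.55309242
exp(-rT) = 0.98906028
N(-d1) = 0.60568591; N(-d2) = 0.70989994
P = K * exp(-rT) * N(-d2) - S_0' * N(-d1) = 9.8700 * 0.98906028 * 0.70989994 - 8.68398926 * 0.60568591 = 1.6703

Answer: Price = 1.6703


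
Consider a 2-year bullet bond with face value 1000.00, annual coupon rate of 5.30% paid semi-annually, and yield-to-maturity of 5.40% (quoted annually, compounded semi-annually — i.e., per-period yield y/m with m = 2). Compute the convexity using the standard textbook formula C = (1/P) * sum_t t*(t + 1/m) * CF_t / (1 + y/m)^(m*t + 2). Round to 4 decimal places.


Answer: Convexity = 4.5003

Derivation:
Coupon per period c = face * coupon_rate / m = 26.500000
Periods per year m = 2; per-period yield y/m = 0.027000
Number of cashflows N = 4
Cashflows (t years, CF_t, discount factor 1/(1+y/m)^(m*t), PV):
  t = 0.5000: CF_t = 26.500000, DF = 0.973710, PV = 25.803311
  t = 1.0000: CF_t = 26.500000, DF = 0.948111, PV = 25.124937
  t = 1.5000: CF_t = 26.500000, DF = 0.923185, PV = 24.464399
  t = 2.0000: CF_t = 1026.500000, DF = 0.898914, PV = 922.735394
Price P = sum_t PV_t = 998.128040
Convexity numerator sum_t t*(t + 1/m) * CF_t / (1+y/m)^(m*t + 2):
  t = 0.5000: term = 12.232199
  t = 1.0000: term = 35.731838
  t = 1.5000: term = 69.584884
  t = 2.0000: term = 4374.277154
Convexity = (1/P) * sum = 4491.826076 / 998.128040 = 4.500250


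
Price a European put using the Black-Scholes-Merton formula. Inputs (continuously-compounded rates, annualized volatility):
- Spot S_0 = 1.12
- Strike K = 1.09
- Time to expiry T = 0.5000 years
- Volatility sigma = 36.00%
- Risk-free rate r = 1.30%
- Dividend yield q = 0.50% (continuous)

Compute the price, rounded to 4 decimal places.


Answer: Price = 0.0951

Derivation:
d1 = (ln(S/K) + (r - q + 0.5*sigma^2) * T) / (sigma * sqrt(T)) = 0.24965186
d2 = d1 - sigma * sqrt(T) = -0.00490658
exp(-rT) = 0.99352108; exp(-qT) = 0.99750312
P = K * exp(-rT) * N(-d2) - S_0 * exp(-qT) * N(-d1)
N(-d1) = 0.40142829; N(-d2) = 0.50195743
P = 1.0900 * 0.99352108 * 0.50195743 - 1.1200 * 0.99750312 * 0.40142829 = 0.0951


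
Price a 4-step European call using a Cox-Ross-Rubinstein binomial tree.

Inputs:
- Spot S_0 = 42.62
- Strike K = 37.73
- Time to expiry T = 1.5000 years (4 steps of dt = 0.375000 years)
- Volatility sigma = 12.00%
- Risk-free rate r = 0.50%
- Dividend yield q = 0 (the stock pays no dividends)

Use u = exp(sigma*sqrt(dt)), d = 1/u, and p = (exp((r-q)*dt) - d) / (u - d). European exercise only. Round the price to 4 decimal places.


dt = T/N = 0.375000
u = exp(sigma*sqrt(dt)) = 1.076252; d = 1/u = 0.929150
p = (exp((r-q)*dt) - d) / (u - d) = 0.494395
Discount per step: exp(-r*dt) = 0.998127
Stock lattice S(k, i) with i counting down-moves:
  k=0: S(0,0) = 42.6200
  k=1: S(1,0) = 45.8699; S(1,1) = 39.6004
  k=2: S(2,0) = 49.3675; S(2,1) = 42.6200; S(2,2) = 36.7947
  k=3: S(3,0) = 53.1319; S(3,1) = 45.8699; S(3,2) = 39.6004; S(3,3) = 34.1878
  k=4: S(4,0) = 57.1833; S(4,1) = 49.3675; S(4,2) = 42.6200; S(4,3) = 36.7947; S(4,4) = 31.7656
Terminal payoffs V(N, i) = max(S_T - K, 0):
  V(4,0) = 19.453328; V(4,1) = 11.637534; V(4,2) = 4.890000; V(4,3) = 0.000000; V(4,4) = 0.000000
Backward induction: V(k, i) = exp(-r*dt) * [p * V(k+1, i) + (1-p) * V(k+1, i+1)].
  V(3,0) = exp(-r*dt) * [p*19.453328 + (1-p)*11.637534] = 15.472588
  V(3,1) = exp(-r*dt) * [p*11.637534 + (1-p)*4.890000] = 8.210540
  V(3,2) = exp(-r*dt) * [p*4.890000 + (1-p)*0.000000] = 2.413064
  V(3,3) = exp(-r*dt) * [p*0.000000 + (1-p)*0.000000] = 0.000000
  V(2,0) = exp(-r*dt) * [p*15.472588 + (1-p)*8.210540] = 11.778757
  V(2,1) = exp(-r*dt) * [p*8.210540 + (1-p)*2.413064] = 5.269420
  V(2,2) = exp(-r*dt) * [p*2.413064 + (1-p)*0.000000] = 1.190773
  V(1,0) = exp(-r*dt) * [p*11.778757 + (1-p)*5.269420] = 8.471706
  V(1,1) = exp(-r*dt) * [p*5.269420 + (1-p)*1.190773] = 3.201229
  V(0,0) = exp(-r*dt) * [p*8.471706 + (1-p)*3.201229] = 5.796051

Answer: Price = V(0,0) = 5.7961


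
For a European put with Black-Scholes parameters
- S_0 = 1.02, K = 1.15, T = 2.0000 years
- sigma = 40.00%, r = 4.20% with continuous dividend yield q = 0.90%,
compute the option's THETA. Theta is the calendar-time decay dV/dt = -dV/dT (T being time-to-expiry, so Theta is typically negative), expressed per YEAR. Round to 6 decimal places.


Answer: Theta = -0.030625

Derivation:
d1 = 0.1874552185; d2 = -0.3782302065
phi(d1) = 0.3919941892; exp(-qT) = 0.9821610324; exp(-rT) = 0.9194312561
Theta = -S*exp(-qT)*phi(d1)*sigma/(2*sqrt(T)) + r*K*exp(-rT)*N(-d2) - q*S*exp(-qT)*N(-d1)
N(-d1) = 0.4256518659; N(-d2) = 0.6473702061; sqrt(T) = 1.4142135624
Term 1 = -1.0200 * 0.9821610324 * 0.3919941892 * 0.4000 / (2 * 1.4142135624) = -0.0555363711
Term 2 = 0.0420 * 1.1500 * 0.9194312561 * 0.6473702061 = 0.0287487590
Term 3 = -0.0090 * 1.0200 * 0.9821610324 * 0.4256518659 = -0.0038377786
Theta = -0.0555363711 + (0.0287487590) + (-0.0038377786) = -0.030625


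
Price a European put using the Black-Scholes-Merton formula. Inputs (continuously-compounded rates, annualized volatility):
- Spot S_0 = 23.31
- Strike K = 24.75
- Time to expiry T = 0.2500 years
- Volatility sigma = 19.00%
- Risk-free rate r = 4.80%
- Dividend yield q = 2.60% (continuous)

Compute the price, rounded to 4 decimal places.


Answer: Price = 1.6939

Derivation:
d1 = (ln(S/K) + (r - q + 0.5*sigma^2) * T) / (sigma * sqrt(T)) = -0.52558459
d2 = d1 - sigma * sqrt(T) = -0.62058459
exp(-rT) = 0.98807171; exp(-qT) = 0.99352108
P = K * exp(-rT) * N(-d2) - S_0 * exp(-qT) * N(-d1)
N(-d1) = 0.70041157; N(-d2) = 0.73256351
P = 24.7500 * 0.98807171 * 0.73256351 - 23.3100 * 0.99352108 * 0.70041157 = 1.6939


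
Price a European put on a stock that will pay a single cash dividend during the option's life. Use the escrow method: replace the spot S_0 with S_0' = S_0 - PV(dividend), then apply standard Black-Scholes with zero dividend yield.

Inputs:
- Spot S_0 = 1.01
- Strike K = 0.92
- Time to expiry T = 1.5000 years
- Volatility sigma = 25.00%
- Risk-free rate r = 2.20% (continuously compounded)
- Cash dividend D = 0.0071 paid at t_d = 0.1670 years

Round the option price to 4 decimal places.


Answer: Price = 0.0673

Derivation:
PV(D) = D * exp(-r * t_d) = 0.0071 * 0.99633274 = 0.00707396
S_0' = S_0 - PV(D) = 1.0100 - 0.00707396 = 1.00292604
d1 = (ln(S_0'/K) + (r + sigma^2/2)*T) / (sigma*sqrt(T)) = 0.54273630
d2 = d1 - sigma*sqrt(T) = 0.23655008
exp(-rT) = 0.96753856
N(-d1) = 0.29365569; N(-d2) = 0.40650293
P = K * exp(-rT) * N(-d2) - S_0' * N(-d1) = 0.9200 * 0.96753856 * 0.40650293 - 1.00292604 * 0.29365569 = 0.0673


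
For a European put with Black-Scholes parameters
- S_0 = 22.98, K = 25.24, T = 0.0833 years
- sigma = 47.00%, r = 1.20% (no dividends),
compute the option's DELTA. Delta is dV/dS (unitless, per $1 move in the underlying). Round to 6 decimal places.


d1 = -0.6163330066; d2 = -0.7519831817
phi(d1) = 0.3299310055; exp(-qT) = 1.0000000000; exp(-rT) = 0.9990008994
N(-d1) = 0.7311626206
Delta = -exp(-qT) * N(-d1) = -1.0000000000 * 0.7311626206 = -0.731163

Answer: Delta = -0.731163


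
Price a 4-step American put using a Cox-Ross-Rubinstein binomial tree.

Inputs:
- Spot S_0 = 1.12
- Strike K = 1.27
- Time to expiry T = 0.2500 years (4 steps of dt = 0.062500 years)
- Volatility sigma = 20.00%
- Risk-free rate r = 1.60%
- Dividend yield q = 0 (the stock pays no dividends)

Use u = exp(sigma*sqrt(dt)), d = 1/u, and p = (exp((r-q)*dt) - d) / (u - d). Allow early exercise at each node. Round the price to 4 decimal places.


dt = T/N = 0.062500
u = exp(sigma*sqrt(dt)) = 1.051271; d = 1/u = 0.951229
p = (exp((r-q)*dt) - d) / (u - d) = 0.497503
Discount per step: exp(-r*dt) = 0.999000
Stock lattice S(k, i) with i counting down-moves:
  k=0: S(0,0) = 1.1200
  k=1: S(1,0) = 1.1774; S(1,1) = 1.0654
  k=2: S(2,0) = 1.2378; S(2,1) = 1.1200; S(2,2) = 1.0134
  k=3: S(3,0) = 1.3013; S(3,1) = 1.1774; S(3,2) = 1.0654; S(3,3) = 0.9640
  k=4: S(4,0) = 1.3680; S(4,1) = 1.2378; S(4,2) = 1.1200; S(4,3) = 1.0134; S(4,4) = 0.9170
Terminal payoffs V(N, i) = max(K - S_T, 0):
  V(4,0) = 0.000000; V(4,1) = 0.032209; V(4,2) = 0.150000; V(4,3) = 0.256582; V(4,4) = 0.353022
Backward induction: V(k, i) = exp(-r*dt) * [p * V(k+1, i) + (1-p) * V(k+1, i+1)]; then take max(V_cont, immediate exercise) for American.
  V(3,0) = exp(-r*dt) * [p*0.000000 + (1-p)*0.032209] = 0.016169; exercise = 0.000000; V(3,0) = max -> 0.016169
  V(3,1) = exp(-r*dt) * [p*0.032209 + (1-p)*0.150000] = 0.091307; exercise = 0.092576; V(3,1) = max -> 0.092576
  V(3,2) = exp(-r*dt) * [p*0.150000 + (1-p)*0.256582] = 0.203354; exercise = 0.204623; V(3,2) = max -> 0.204623
  V(3,3) = exp(-r*dt) * [p*0.256582 + (1-p)*0.353022] = 0.304738; exercise = 0.306007; V(3,3) = max -> 0.306007
  V(2,0) = exp(-r*dt) * [p*0.016169 + (1-p)*0.092576] = 0.054509; exercise = 0.032209; V(2,0) = max -> 0.054509
  V(2,1) = exp(-r*dt) * [p*0.092576 + (1-p)*0.204623] = 0.148731; exercise = 0.150000; V(2,1) = max -> 0.150000
  V(2,2) = exp(-r*dt) * [p*0.204623 + (1-p)*0.306007] = 0.255313; exercise = 0.256582; V(2,2) = max -> 0.256582
  V(1,0) = exp(-r*dt) * [p*0.054509 + (1-p)*0.150000] = 0.102390; exercise = 0.092576; V(1,0) = max -> 0.102390
  V(1,1) = exp(-r*dt) * [p*0.150000 + (1-p)*0.256582] = 0.203354; exercise = 0.204623; V(1,1) = max -> 0.204623
  V(0,0) = exp(-r*dt) * [p*0.102390 + (1-p)*0.204623] = 0.153608; exercise = 0.150000; V(0,0) = max -> 0.153608

Answer: Price = V(0,0) = 0.1536
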